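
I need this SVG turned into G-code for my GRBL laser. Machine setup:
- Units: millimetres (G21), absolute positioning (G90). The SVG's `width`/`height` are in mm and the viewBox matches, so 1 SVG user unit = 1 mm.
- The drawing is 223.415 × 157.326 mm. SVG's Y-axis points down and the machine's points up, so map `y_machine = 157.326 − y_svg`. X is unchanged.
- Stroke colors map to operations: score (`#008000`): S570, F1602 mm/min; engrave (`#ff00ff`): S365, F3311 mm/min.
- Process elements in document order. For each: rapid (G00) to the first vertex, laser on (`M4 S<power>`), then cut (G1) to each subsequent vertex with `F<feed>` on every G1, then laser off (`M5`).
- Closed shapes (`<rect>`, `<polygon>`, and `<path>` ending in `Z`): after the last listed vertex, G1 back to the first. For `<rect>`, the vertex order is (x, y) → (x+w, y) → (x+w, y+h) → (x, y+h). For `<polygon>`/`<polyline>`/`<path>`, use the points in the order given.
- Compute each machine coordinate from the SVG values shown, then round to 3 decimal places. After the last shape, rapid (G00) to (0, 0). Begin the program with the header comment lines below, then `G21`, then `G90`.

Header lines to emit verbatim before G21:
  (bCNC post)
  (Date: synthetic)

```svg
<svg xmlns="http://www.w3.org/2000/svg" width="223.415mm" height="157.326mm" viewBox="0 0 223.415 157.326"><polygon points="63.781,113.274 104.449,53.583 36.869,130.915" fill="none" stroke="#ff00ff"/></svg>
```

(bCNC post)
(Date: synthetic)
G21
G90
G00 X63.781 Y44.052
M4 S365
G1 X104.449 Y103.743 F3311
G1 X36.869 Y26.411 F3311
G1 X63.781 Y44.052 F3311
M5
G00 X0.000 Y0.000

1 u = 1 mm; y_m = 157.326 − y.

[1] `<polygon>` closed polygon, #ff00ff→engrave S365 F3311: (63.781,44.052) → (104.449,103.743) → (36.869,26.411) → (63.781,44.052) (closed)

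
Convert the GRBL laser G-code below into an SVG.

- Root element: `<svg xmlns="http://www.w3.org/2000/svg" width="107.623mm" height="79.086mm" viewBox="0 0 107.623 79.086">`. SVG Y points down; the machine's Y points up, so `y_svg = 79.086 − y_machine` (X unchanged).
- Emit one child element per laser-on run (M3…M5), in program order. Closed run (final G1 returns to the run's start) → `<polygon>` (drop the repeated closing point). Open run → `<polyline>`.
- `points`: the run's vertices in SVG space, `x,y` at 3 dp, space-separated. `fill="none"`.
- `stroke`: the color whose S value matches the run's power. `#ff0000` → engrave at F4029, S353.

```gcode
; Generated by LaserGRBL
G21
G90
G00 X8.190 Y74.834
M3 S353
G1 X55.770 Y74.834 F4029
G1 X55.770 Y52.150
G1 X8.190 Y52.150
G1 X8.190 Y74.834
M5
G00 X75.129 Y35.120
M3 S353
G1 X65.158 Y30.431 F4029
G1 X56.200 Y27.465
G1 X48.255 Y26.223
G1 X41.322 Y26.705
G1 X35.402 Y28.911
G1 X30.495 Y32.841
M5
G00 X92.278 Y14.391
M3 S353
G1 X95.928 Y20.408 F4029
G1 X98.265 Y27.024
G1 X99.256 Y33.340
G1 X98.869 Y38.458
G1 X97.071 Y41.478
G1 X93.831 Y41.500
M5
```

<svg xmlns="http://www.w3.org/2000/svg" width="107.623mm" height="79.086mm" viewBox="0 0 107.623 79.086">
  <polygon points="8.190,4.252 55.770,4.252 55.770,26.936 8.190,26.936" fill="none" stroke="#ff0000"/>
  <polyline points="75.129,43.966 65.158,48.655 56.200,51.621 48.255,52.863 41.322,52.381 35.402,50.175 30.495,46.245" fill="none" stroke="#ff0000"/>
  <polyline points="92.278,64.695 95.928,58.678 98.265,52.062 99.256,45.746 98.869,40.628 97.071,37.608 93.831,37.586" fill="none" stroke="#ff0000"/>
</svg>

y_svg = 79.086 − y_m. Every run uses S353, so all elements get stroke `#ff0000` (engrave).

[1] closed run; points: 8.190,4.252 55.770,4.252 55.770,26.936 8.190,26.936

[2] open run; points: 75.129,43.966 65.158,48.655 56.200,51.621 48.255,52.863 41.322,52.381 35.402,50.175 30.495,46.245

[3] open run; points: 92.278,64.695 95.928,58.678 98.265,52.062 99.256,45.746 98.869,40.628 97.071,37.608 93.831,37.586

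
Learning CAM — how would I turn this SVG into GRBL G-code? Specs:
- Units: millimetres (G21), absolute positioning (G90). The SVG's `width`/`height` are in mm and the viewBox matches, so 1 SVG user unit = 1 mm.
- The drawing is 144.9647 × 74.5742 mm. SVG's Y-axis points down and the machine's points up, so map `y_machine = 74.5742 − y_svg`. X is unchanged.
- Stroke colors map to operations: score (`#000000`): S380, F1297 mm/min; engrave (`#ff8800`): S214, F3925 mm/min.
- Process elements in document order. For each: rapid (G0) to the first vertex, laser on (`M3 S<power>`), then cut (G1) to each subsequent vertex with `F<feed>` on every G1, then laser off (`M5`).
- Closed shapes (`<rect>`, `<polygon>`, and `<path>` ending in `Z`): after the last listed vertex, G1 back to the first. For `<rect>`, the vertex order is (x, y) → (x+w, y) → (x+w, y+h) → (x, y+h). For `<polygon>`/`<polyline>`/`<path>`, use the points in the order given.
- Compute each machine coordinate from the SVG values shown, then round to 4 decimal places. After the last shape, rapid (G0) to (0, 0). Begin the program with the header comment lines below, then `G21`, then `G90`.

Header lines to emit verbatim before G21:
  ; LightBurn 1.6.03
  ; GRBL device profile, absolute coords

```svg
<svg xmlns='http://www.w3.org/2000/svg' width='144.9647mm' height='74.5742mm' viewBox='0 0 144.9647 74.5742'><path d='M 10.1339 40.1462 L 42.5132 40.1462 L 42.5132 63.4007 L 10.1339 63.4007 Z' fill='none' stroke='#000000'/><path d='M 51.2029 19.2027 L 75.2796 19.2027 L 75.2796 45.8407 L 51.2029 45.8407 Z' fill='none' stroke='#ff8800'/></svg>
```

; LightBurn 1.6.03
; GRBL device profile, absolute coords
G21
G90
G0 X10.1339 Y34.4280
M3 S380
G1 X42.5132 Y34.4280 F1297
G1 X42.5132 Y11.1735 F1297
G1 X10.1339 Y11.1735 F1297
G1 X10.1339 Y34.4280 F1297
M5
G0 X51.2029 Y55.3715
M3 S214
G1 X75.2796 Y55.3715 F3925
G1 X75.2796 Y28.7335 F3925
G1 X51.2029 Y28.7335 F3925
G1 X51.2029 Y55.3715 F3925
M5
G0 X0.0000 Y0.0000

Since the viewBox matches the mm dimensions, user units are millimetres directly. The only transform is the Y-flip y_m = 74.5742 − y_svg.

Shape 1 is a rectangle drawn with `<path>`. Its stroke #000000 means score at S380, F1297. After flipping Y the toolpath is (10.1339,34.4280) → (42.5132,34.4280) → (42.5132,11.1735) → (10.1339,11.1735) → (10.1339,34.4280), returning to the start.

Shape 2 is a rectangle drawn with `<path>`. Its stroke #ff8800 means engrave at S214, F3925. After flipping Y the toolpath is (51.2029,55.3715) → (75.2796,55.3715) → (75.2796,28.7335) → (51.2029,28.7335) → (51.2029,55.3715), returning to the start.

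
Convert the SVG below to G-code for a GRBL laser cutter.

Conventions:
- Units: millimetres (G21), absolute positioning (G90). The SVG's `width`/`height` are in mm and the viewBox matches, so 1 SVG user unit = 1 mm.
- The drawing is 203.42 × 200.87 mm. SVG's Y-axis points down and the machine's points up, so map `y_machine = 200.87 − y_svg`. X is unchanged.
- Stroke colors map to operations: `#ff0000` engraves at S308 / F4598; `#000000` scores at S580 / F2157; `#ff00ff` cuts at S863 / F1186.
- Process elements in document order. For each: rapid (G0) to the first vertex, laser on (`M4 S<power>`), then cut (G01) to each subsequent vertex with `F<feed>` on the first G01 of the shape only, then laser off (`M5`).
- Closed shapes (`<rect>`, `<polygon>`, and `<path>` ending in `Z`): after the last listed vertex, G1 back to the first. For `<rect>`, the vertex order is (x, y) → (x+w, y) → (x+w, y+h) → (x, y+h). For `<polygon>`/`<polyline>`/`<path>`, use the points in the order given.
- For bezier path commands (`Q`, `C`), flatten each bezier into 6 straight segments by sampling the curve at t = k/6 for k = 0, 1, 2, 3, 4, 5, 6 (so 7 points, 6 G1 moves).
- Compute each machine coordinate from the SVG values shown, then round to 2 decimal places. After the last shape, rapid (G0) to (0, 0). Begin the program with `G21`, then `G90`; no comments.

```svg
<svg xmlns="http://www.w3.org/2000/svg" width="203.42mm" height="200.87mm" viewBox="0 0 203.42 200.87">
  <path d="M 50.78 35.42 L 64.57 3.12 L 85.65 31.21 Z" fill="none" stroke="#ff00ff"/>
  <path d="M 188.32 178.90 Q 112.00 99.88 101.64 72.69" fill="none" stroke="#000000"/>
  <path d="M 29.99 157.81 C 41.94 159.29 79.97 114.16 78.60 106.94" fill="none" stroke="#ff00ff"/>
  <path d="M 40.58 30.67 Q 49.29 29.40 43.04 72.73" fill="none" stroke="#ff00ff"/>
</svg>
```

G21
G90
G0 X50.78 Y165.45
M4 S863
G01 X64.57 Y197.75 F1186
G01 X85.65 Y169.66
G01 X50.78 Y165.45
M5
G0 X188.32 Y21.97
M4 S580
G01 X164.71 Y46.87 F2157
G01 X144.77 Y68.89
G01 X128.49 Y88.03
G01 X115.88 Y104.29
G01 X106.93 Y117.68
G01 X101.64 Y128.18
M5
G0 X29.99 Y43.06
M4 S863
G01 X37.84 Y45.81 F1186
G01 X48.21 Y53.99
G01 X59.29 Y65.23
G01 X69.26 Y77.20
G01 X76.30 Y87.55
G01 X78.60 Y93.93
M5
G0 X40.58 Y170.20
M4 S863
G01 X43.07 Y169.38 F1186
G01 X44.72 Y166.09
G01 X45.55 Y160.32
G01 X45.54 Y152.07
G01 X44.71 Y141.34
G01 X43.04 Y128.14
M5
G0 X0.00 Y0.00

1 u = 1 mm; y_m = 200.87 − y.

[1] `<path>` regular polygon, #ff00ff→cut S863 F1186: (50.78,165.45) → (64.57,197.75) → (85.65,169.66) → (50.78,165.45) (closed)

[2] `<path>` quadratic bezier, #000000→score S580 F2157: (188.32,21.97) → (164.71,46.87) → (144.77,68.89) → (128.49,88.03) → (115.88,104.29) → (106.93,117.68) → (101.64,128.18)

[3] `<path>` cubic bezier, #ff00ff→cut S863 F1186: (29.99,43.06) → (37.84,45.81) → (48.21,53.99) → (59.29,65.23) → (69.26,77.20) → (76.30,87.55) → (78.60,93.93)

[4] `<path>` quadratic bezier, #ff00ff→cut S863 F1186: (40.58,170.20) → (43.07,169.38) → (44.72,166.09) → (45.55,160.32) → (45.54,152.07) → (44.71,141.34) → (43.04,128.14)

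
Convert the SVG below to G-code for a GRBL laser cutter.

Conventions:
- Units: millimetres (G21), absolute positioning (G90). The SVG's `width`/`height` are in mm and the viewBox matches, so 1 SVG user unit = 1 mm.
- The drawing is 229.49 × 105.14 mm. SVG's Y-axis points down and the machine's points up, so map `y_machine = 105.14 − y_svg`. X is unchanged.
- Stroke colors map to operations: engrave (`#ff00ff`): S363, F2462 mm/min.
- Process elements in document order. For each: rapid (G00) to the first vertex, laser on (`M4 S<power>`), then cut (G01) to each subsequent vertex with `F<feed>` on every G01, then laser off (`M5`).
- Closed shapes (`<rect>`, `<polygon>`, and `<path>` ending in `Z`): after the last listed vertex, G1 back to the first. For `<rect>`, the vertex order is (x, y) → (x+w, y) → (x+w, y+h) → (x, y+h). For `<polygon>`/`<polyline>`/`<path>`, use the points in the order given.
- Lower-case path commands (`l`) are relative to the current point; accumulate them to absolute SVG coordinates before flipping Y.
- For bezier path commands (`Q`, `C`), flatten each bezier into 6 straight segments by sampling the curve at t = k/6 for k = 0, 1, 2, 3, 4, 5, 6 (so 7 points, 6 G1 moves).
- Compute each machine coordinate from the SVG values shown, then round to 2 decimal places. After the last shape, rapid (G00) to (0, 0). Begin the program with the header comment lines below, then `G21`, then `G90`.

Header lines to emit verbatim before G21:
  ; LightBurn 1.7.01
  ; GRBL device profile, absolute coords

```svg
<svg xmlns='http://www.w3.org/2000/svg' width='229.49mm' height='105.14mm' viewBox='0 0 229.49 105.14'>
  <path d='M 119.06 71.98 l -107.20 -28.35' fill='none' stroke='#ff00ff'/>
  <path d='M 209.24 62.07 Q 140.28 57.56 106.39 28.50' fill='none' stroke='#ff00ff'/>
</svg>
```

Since the viewBox matches the mm dimensions, user units are millimetres directly. The only transform is the Y-flip y_m = 105.14 − y_svg.

Shape 1 is a line segment drawn with `<path>`. Its stroke #ff00ff means engrave at S363, F2462. After flipping Y the toolpath is (119.06,33.16) → (11.86,61.51).

Shape 2 is a quadratic bezier drawn with `<path>`. Its stroke #ff00ff means engrave at S363, F2462. After flipping Y the toolpath is (209.24,43.07) → (187.23,45.26) → (167.16,48.80) → (149.05,53.72) → (132.88,59.99) → (118.66,67.64) → (106.39,76.64).

; LightBurn 1.7.01
; GRBL device profile, absolute coords
G21
G90
G00 X119.06 Y33.16
M4 S363
G01 X11.86 Y61.51 F2462
M5
G00 X209.24 Y43.07
M4 S363
G01 X187.23 Y45.26 F2462
G01 X167.16 Y48.80 F2462
G01 X149.05 Y53.72 F2462
G01 X132.88 Y59.99 F2462
G01 X118.66 Y67.64 F2462
G01 X106.39 Y76.64 F2462
M5
G00 X0.00 Y0.00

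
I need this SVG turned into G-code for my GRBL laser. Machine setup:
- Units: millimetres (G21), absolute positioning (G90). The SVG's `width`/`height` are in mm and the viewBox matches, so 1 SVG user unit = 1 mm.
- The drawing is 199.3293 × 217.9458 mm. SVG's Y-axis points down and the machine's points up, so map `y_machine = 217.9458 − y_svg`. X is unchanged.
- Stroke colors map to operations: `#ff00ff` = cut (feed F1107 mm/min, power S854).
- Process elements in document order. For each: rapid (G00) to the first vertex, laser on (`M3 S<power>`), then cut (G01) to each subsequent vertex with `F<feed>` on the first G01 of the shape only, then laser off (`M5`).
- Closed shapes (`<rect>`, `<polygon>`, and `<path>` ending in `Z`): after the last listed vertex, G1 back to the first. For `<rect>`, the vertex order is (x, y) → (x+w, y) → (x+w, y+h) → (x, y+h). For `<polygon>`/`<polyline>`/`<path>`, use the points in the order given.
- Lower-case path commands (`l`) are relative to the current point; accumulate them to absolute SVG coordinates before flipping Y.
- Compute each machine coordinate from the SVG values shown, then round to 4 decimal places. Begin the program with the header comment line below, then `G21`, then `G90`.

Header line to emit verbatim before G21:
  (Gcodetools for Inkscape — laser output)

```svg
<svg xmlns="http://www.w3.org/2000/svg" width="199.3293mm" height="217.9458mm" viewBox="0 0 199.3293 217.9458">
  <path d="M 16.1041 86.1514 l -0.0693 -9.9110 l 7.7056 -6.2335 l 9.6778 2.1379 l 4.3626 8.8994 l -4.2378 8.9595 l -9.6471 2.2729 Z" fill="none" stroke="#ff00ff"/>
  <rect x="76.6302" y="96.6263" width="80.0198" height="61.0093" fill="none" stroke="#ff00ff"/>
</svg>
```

(Gcodetools for Inkscape — laser output)
G21
G90
G00 X16.1041 Y131.7944
M3 S854
G01 X16.0348 Y141.7054 F1107
G01 X23.7404 Y147.9389
G01 X33.4182 Y145.8010
G01 X37.7808 Y136.9016
G01 X33.5430 Y127.9421
G01 X23.8959 Y125.6692
G01 X16.1041 Y131.7944
M5
G00 X76.6302 Y121.3195
M3 S854
G01 X156.6500 Y121.3195 F1107
G01 X156.6500 Y60.3102
G01 X76.6302 Y60.3102
G01 X76.6302 Y121.3195
M5

1 u = 1 mm; y_m = 217.9458 − y.

[1] `<path>` regular polygon, #ff00ff→cut S854 F1107: (16.1041,131.7944) → (16.0348,141.7054) → (23.7404,147.9389) → (33.4182,145.8010) → (37.7808,136.9016) → (33.5430,127.9421) → (23.8959,125.6692) → (16.1041,131.7944) (closed)

[2] `<rect>` rectangle, #ff00ff→cut S854 F1107: (76.6302,121.3195) → (156.6500,121.3195) → (156.6500,60.3102) → (76.6302,60.3102) → (76.6302,121.3195) (closed)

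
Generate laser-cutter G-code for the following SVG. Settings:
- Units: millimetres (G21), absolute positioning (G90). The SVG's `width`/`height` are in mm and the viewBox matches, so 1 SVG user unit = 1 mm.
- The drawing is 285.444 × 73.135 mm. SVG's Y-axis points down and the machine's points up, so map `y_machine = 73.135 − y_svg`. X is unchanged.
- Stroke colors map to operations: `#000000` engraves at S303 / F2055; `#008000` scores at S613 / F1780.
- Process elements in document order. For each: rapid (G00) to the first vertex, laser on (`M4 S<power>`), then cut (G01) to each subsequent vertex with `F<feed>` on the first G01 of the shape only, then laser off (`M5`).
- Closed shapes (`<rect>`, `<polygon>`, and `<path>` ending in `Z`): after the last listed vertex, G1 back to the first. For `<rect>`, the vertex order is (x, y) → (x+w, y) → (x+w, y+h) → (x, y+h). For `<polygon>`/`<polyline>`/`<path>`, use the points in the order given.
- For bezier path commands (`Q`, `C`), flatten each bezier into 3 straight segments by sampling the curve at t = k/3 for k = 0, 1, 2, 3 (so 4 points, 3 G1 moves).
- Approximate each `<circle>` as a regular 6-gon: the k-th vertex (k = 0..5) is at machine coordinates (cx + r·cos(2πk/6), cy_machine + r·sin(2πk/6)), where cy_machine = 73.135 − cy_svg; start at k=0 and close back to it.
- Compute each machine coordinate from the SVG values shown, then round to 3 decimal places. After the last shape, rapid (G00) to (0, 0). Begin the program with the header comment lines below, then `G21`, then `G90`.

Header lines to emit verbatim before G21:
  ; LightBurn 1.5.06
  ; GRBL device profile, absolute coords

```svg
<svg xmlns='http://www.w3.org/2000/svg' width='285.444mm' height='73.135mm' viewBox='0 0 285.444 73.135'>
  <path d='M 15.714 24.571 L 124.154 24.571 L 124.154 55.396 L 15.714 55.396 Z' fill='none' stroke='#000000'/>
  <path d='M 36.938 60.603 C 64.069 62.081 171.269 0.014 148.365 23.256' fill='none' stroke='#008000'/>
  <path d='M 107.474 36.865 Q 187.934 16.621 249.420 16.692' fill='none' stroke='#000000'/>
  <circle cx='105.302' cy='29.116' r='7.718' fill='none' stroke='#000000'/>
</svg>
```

; LightBurn 1.5.06
; GRBL device profile, absolute coords
G21
G90
G00 X15.714 Y48.564
M4 S303
G01 X124.154 Y48.564 F2055
G01 X124.154 Y17.739
G01 X15.714 Y17.739
G01 X15.714 Y48.564
M5
G00 X36.938 Y12.532
M4 S613
G01 X82.974 Y26.723 F1780
G01 X135.685 Y50.198
G01 X148.365 Y49.879
M5
G00 X107.474 Y36.270
M4 S303
G01 X159.006 Y47.509 F2055
G01 X206.321 Y54.233
G01 X249.420 Y56.443
M5
G00 X113.020 Y44.019
M4 S303
G01 X109.161 Y50.703 F2055
G01 X101.443 Y50.703
G01 X97.584 Y44.019
G01 X101.443 Y37.335
G01 X109.161 Y37.335
G01 X113.020 Y44.019
M5
G00 X0.000 Y0.000

Since the viewBox matches the mm dimensions, user units are millimetres directly. The only transform is the Y-flip y_m = 73.135 − y_svg.

Shape 1 is a rectangle drawn with `<path>`. Its stroke #000000 means engrave at S303, F2055. After flipping Y the toolpath is (15.714,48.564) → (124.154,48.564) → (124.154,17.739) → (15.714,17.739) → (15.714,48.564), returning to the start.

Shape 2 is a cubic bezier drawn with `<path>`. Its stroke #008000 means score at S613, F1780. After flipping Y the toolpath is (36.938,12.532) → (82.974,26.723) → (135.685,50.198) → (148.365,49.879).

Shape 3 is a quadratic bezier drawn with `<path>`. Its stroke #000000 means engrave at S303, F2055. After flipping Y the toolpath is (107.474,36.270) → (159.006,47.509) → (206.321,54.233) → (249.420,56.443).

Shape 4 is a circle drawn with `<circle>`. Its stroke #000000 means engrave at S303, F2055. After flipping Y the toolpath is (113.020,44.019) → (109.161,50.703) → (101.443,50.703) → (97.584,44.019) → (101.443,37.335) → (109.161,37.335) → (113.020,44.019), returning to the start.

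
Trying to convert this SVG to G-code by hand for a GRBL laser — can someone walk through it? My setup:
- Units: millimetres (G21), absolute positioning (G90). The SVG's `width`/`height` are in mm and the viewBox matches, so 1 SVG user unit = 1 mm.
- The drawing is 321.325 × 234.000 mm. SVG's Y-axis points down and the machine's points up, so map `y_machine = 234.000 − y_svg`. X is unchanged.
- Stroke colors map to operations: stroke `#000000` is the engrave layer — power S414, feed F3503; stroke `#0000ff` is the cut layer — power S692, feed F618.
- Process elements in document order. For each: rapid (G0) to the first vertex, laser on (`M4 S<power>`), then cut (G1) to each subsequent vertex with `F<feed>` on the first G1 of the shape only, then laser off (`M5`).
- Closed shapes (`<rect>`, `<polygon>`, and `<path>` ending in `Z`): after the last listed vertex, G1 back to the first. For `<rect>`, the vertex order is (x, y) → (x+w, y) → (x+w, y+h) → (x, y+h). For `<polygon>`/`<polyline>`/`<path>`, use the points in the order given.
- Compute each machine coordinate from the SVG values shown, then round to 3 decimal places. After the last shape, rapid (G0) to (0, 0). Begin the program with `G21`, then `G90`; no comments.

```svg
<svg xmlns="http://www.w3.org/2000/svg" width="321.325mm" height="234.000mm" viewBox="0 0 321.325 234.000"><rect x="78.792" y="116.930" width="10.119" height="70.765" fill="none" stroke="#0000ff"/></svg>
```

G21
G90
G0 X78.792 Y117.070
M4 S692
G1 X88.911 Y117.070 F618
G1 X88.911 Y46.305
G1 X78.792 Y46.305
G1 X78.792 Y117.070
M5
G0 X0.000 Y0.000

Since the viewBox matches the mm dimensions, user units are millimetres directly. The only transform is the Y-flip y_m = 234.000 − y_svg.

Shape 1 is a rectangle drawn with `<rect>`. Its stroke #0000ff means cut at S692, F618. After flipping Y the toolpath is (78.792,117.070) → (88.911,117.070) → (88.911,46.305) → (78.792,46.305) → (78.792,117.070), returning to the start.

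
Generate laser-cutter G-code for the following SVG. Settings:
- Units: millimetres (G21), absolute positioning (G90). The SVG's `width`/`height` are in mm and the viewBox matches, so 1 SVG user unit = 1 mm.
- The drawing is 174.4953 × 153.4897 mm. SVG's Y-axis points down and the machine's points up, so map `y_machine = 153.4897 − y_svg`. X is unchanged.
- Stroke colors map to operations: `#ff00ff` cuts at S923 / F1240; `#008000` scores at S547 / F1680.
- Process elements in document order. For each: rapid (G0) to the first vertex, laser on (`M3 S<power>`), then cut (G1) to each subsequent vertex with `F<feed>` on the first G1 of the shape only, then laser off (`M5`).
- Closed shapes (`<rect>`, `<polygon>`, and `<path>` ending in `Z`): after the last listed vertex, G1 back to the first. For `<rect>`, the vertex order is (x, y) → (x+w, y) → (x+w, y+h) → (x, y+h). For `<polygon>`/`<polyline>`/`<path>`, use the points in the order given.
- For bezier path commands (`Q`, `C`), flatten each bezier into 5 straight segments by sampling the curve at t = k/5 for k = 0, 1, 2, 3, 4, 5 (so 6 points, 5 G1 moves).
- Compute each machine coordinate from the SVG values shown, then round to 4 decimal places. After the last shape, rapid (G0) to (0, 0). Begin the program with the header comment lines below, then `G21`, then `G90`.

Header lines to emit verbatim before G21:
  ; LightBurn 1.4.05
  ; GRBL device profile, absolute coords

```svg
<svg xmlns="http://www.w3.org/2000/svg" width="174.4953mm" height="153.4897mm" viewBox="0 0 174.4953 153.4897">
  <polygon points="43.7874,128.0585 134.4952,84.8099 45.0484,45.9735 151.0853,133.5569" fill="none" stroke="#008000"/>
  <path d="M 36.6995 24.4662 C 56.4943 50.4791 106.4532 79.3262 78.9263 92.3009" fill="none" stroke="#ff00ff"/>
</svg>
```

Since the viewBox matches the mm dimensions, user units are millimetres directly. The only transform is the Y-flip y_m = 153.4897 − y_svg.

Shape 1 is a closed polygon drawn with `<polygon>`. Its stroke #008000 means score at S547, F1680. After flipping Y the toolpath is (43.7874,25.4312) → (134.4952,68.6798) → (45.0484,107.5162) → (151.0853,19.9328) → (43.7874,25.4312), returning to the start.

Shape 2 is a cubic bezier drawn with `<path>`. Its stroke #ff00ff means cut at S923, F1240. After flipping Y the toolpath is (36.6995,129.0235) → (51.3349,113.2253) → (68.0424,97.6448) → (81.6550,83.1800) → (87.0053,70.7287) → (78.9263,61.1888).

; LightBurn 1.4.05
; GRBL device profile, absolute coords
G21
G90
G0 X43.7874 Y25.4312
M3 S547
G1 X134.4952 Y68.6798 F1680
G1 X45.0484 Y107.5162
G1 X151.0853 Y19.9328
G1 X43.7874 Y25.4312
M5
G0 X36.6995 Y129.0235
M3 S923
G1 X51.3349 Y113.2253 F1240
G1 X68.0424 Y97.6448
G1 X81.6550 Y83.1800
G1 X87.0053 Y70.7287
G1 X78.9263 Y61.1888
M5
G0 X0.0000 Y0.0000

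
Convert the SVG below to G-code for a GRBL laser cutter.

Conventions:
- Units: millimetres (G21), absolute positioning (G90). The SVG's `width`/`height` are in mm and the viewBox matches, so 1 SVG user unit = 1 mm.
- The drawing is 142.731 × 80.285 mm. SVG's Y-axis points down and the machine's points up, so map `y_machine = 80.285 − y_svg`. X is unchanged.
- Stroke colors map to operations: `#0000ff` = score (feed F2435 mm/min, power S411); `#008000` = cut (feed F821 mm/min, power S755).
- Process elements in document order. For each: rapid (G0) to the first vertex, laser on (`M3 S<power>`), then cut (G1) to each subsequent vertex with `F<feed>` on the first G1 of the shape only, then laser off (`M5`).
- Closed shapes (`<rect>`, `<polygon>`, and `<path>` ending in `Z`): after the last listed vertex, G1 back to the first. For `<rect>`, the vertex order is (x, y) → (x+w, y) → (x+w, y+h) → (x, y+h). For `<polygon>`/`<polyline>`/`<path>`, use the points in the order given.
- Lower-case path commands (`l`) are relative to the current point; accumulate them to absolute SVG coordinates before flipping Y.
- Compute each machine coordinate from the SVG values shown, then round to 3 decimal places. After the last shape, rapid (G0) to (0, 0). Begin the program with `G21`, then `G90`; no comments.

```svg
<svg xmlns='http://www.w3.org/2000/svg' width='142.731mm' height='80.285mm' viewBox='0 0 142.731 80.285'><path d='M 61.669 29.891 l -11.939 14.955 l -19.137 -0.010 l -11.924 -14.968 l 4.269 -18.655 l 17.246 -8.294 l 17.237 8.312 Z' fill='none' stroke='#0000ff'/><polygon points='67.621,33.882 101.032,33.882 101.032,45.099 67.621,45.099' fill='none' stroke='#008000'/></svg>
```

G21
G90
G0 X61.669 Y50.394
M3 S411
G1 X49.730 Y35.439 F2435
G1 X30.593 Y35.449
G1 X18.669 Y50.417
G1 X22.938 Y69.072
G1 X40.184 Y77.366
G1 X57.421 Y69.054
G1 X61.669 Y50.394
M5
G0 X67.621 Y46.403
M3 S755
G1 X101.032 Y46.403 F821
G1 X101.032 Y35.186
G1 X67.621 Y35.186
G1 X67.621 Y46.403
M5
G0 X0.000 Y0.000

1 u = 1 mm; y_m = 80.285 − y.

[1] `<path>` regular polygon, #0000ff→score S411 F2435: (61.669,50.394) → (49.730,35.439) → (30.593,35.449) → (18.669,50.417) → (22.938,69.072) → (40.184,77.366) → (57.421,69.054) → (61.669,50.394) (closed)

[2] `<polygon>` rectangle, #008000→cut S755 F821: (67.621,46.403) → (101.032,46.403) → (101.032,35.186) → (67.621,35.186) → (67.621,46.403) (closed)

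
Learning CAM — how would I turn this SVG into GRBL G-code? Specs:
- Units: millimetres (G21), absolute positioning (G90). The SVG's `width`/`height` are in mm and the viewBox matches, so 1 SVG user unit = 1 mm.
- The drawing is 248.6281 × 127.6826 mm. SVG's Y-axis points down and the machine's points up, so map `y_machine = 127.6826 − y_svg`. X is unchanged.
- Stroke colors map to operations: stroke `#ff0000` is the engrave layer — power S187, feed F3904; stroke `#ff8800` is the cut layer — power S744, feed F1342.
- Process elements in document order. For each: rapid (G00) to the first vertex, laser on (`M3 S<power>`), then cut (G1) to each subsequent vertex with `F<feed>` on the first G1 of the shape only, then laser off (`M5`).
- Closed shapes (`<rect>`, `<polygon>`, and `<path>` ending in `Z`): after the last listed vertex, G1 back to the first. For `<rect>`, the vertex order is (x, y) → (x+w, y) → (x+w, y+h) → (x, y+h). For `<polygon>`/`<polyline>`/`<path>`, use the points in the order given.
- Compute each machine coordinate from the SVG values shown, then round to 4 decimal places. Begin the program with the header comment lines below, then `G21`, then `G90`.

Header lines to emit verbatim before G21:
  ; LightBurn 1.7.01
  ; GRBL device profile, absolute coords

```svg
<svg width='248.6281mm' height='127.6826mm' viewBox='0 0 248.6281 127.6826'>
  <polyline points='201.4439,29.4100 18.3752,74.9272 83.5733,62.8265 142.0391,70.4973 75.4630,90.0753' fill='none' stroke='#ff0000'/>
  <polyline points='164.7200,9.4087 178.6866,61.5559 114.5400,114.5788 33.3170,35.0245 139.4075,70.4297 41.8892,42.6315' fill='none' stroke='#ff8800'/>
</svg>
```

; LightBurn 1.7.01
; GRBL device profile, absolute coords
G21
G90
G00 X201.4439 Y98.2726
M3 S187
G1 X18.3752 Y52.7554 F3904
G1 X83.5733 Y64.8561
G1 X142.0391 Y57.1853
G1 X75.4630 Y37.6073
M5
G00 X164.7200 Y118.2739
M3 S744
G1 X178.6866 Y66.1267 F1342
G1 X114.5400 Y13.1038
G1 X33.3170 Y92.6581
G1 X139.4075 Y57.2529
G1 X41.8892 Y85.0511
M5

Since the viewBox matches the mm dimensions, user units are millimetres directly. The only transform is the Y-flip y_m = 127.6826 − y_svg.

Shape 1 is a open polyline drawn with `<polyline>`. Its stroke #ff0000 means engrave at S187, F3904. After flipping Y the toolpath is (201.4439,98.2726) → (18.3752,52.7554) → (83.5733,64.8561) → (142.0391,57.1853) → (75.4630,37.6073).

Shape 2 is a open polyline drawn with `<polyline>`. Its stroke #ff8800 means cut at S744, F1342. After flipping Y the toolpath is (164.7200,118.2739) → (178.6866,66.1267) → (114.5400,13.1038) → (33.3170,92.6581) → (139.4075,57.2529) → (41.8892,85.0511).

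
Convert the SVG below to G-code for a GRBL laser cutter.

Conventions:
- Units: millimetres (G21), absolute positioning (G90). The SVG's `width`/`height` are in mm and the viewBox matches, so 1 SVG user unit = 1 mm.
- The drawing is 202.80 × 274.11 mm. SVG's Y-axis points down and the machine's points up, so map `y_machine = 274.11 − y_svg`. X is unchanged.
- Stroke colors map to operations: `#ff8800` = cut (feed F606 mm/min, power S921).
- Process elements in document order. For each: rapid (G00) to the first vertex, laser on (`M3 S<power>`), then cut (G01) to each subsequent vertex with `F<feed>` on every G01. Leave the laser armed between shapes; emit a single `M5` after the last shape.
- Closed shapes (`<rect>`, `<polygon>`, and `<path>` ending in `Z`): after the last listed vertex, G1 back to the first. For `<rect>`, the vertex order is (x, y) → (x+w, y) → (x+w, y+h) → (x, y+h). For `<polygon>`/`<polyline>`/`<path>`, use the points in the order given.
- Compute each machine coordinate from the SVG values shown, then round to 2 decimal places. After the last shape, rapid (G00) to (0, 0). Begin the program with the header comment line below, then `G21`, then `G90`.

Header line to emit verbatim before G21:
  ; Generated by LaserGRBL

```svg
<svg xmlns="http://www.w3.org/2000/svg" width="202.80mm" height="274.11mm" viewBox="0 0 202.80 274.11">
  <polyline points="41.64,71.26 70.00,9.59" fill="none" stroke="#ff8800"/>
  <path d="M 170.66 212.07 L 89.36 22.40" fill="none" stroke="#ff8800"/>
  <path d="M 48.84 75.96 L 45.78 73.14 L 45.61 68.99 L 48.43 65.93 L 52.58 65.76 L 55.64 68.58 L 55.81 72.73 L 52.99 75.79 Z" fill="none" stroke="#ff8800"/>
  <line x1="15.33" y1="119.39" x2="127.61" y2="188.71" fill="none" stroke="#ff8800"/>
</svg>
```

; Generated by LaserGRBL
G21
G90
G00 X41.64 Y202.85
M3 S921
G01 X70.00 Y264.52 F606
G00 X170.66 Y62.04
M3 S921
G01 X89.36 Y251.71 F606
G00 X48.84 Y198.15
M3 S921
G01 X45.78 Y200.97 F606
G01 X45.61 Y205.12 F606
G01 X48.43 Y208.18 F606
G01 X52.58 Y208.35 F606
G01 X55.64 Y205.53 F606
G01 X55.81 Y201.38 F606
G01 X52.99 Y198.32 F606
G01 X48.84 Y198.15 F606
G00 X15.33 Y154.72
M3 S921
G01 X127.61 Y85.40 F606
M5
G00 X0.00 Y0.00

viewBox `0 0 202.80 274.11` with mm width/height → 1 unit = 1 mm. Flip: y_m = 274.11 − y_svg.

**Shape 1** — `<polyline>` line segment, stroke `#ff8800` → cut (S921, F606). Machine vertices: (41.64,202.85) → (70.00,264.52). Open path.

**Shape 2** — `<path>` line segment, stroke `#ff8800` → cut (S921, F606). Machine vertices: (170.66,62.04) → (89.36,251.71). Open path.

**Shape 3** — `<path>` regular polygon, stroke `#ff8800` → cut (S921, F606). Machine vertices: (48.84,198.15) → (45.78,200.97) → (45.61,205.12) → (48.43,208.18) → (52.58,208.35) → (55.64,205.53) → (55.81,201.38) → (52.99,198.32) → (48.84,198.15). Closed: final G1 returns to the first vertex.

**Shape 4** — `<line>` line segment, stroke `#ff8800` → cut (S921, F606). Machine vertices: (15.33,154.72) → (127.61,85.40). Open path.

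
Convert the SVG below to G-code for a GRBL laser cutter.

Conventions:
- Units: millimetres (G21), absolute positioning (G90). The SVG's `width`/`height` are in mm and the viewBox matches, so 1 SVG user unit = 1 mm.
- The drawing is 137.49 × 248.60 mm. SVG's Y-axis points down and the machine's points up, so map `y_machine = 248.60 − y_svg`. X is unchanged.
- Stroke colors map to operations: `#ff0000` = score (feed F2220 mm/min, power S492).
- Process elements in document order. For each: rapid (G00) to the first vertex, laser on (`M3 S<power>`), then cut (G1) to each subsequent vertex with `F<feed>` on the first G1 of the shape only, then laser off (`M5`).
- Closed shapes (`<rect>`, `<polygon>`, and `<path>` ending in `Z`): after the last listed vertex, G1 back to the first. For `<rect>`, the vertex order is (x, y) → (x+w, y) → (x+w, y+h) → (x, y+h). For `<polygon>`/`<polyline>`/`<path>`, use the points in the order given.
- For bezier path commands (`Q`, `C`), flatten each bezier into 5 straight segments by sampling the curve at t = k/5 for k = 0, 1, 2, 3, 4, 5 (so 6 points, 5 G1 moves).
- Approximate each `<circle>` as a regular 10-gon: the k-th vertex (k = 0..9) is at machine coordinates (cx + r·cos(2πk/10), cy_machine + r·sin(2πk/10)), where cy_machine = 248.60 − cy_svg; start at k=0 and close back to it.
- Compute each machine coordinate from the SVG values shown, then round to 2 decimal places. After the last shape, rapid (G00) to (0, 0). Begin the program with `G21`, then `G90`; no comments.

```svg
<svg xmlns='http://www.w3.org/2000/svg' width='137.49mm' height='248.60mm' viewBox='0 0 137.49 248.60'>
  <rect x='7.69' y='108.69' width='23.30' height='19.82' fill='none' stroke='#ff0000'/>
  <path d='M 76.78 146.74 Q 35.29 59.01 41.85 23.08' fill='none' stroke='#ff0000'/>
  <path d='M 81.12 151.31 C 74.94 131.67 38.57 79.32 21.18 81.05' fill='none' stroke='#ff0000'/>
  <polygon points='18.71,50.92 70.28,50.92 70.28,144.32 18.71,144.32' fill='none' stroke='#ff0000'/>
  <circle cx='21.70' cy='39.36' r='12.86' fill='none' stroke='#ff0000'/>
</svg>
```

G21
G90
G00 X7.69 Y139.91
M3 S492
G1 X30.99 Y139.91 F2220
G1 X30.99 Y120.09
G1 X7.69 Y120.09
G1 X7.69 Y139.91
M5
G00 X76.78 Y101.86
M3 S492
G1 X62.11 Y134.88 F2220
G1 X51.28 Y163.76
G1 X44.29 Y188.49
G1 X41.15 Y209.08
G1 X41.85 Y225.52
M5
G00 X81.12 Y97.29
M3 S492
G1 X74.18 Y112.30 F2220
G1 X62.36 Y131.00
G1 X48.01 Y149.22
G1 X33.50 Y162.79
G1 X21.18 Y167.55
M5
G00 X18.71 Y197.68
M3 S492
G1 X70.28 Y197.68 F2220
G1 X70.28 Y104.28
G1 X18.71 Y104.28
G1 X18.71 Y197.68
M5
G00 X34.56 Y209.24
M3 S492
G1 X32.10 Y216.80 F2220
G1 X25.67 Y221.47
G1 X17.73 Y221.47
G1 X11.30 Y216.80
G1 X8.84 Y209.24
G1 X11.30 Y201.68
G1 X17.73 Y197.01
G1 X25.67 Y197.01
G1 X32.10 Y201.68
G1 X34.56 Y209.24
M5
G00 X0.00 Y0.00

Since the viewBox matches the mm dimensions, user units are millimetres directly. The only transform is the Y-flip y_m = 248.60 − y_svg.

Shape 1 is a rectangle drawn with `<rect>`. Its stroke #ff0000 means score at S492, F2220. After flipping Y the toolpath is (7.69,139.91) → (30.99,139.91) → (30.99,120.09) → (7.69,120.09) → (7.69,139.91), returning to the start.

Shape 2 is a quadratic bezier drawn with `<path>`. Its stroke #ff0000 means score at S492, F2220. After flipping Y the toolpath is (76.78,101.86) → (62.11,134.88) → (51.28,163.76) → (44.29,188.49) → (41.15,209.08) → (41.85,225.52).

Shape 3 is a cubic bezier drawn with `<path>`. Its stroke #ff0000 means score at S492, F2220. After flipping Y the toolpath is (81.12,97.29) → (74.18,112.30) → (62.36,131.00) → (48.01,149.22) → (33.50,162.79) → (21.18,167.55).

Shape 4 is a rectangle drawn with `<polygon>`. Its stroke #ff0000 means score at S492, F2220. After flipping Y the toolpath is (18.71,197.68) → (70.28,197.68) → (70.28,104.28) → (18.71,104.28) → (18.71,197.68), returning to the start.

Shape 5 is a circle drawn with `<circle>`. Its stroke #ff0000 means score at S492, F2220. After flipping Y the toolpath is (34.56,209.24) → (32.10,216.80) → (25.67,221.47) → (17.73,221.47) → (11.30,216.80) → (8.84,209.24) → (11.30,201.68) → (17.73,197.01) → (25.67,197.01) → (32.10,201.68) → (34.56,209.24), returning to the start.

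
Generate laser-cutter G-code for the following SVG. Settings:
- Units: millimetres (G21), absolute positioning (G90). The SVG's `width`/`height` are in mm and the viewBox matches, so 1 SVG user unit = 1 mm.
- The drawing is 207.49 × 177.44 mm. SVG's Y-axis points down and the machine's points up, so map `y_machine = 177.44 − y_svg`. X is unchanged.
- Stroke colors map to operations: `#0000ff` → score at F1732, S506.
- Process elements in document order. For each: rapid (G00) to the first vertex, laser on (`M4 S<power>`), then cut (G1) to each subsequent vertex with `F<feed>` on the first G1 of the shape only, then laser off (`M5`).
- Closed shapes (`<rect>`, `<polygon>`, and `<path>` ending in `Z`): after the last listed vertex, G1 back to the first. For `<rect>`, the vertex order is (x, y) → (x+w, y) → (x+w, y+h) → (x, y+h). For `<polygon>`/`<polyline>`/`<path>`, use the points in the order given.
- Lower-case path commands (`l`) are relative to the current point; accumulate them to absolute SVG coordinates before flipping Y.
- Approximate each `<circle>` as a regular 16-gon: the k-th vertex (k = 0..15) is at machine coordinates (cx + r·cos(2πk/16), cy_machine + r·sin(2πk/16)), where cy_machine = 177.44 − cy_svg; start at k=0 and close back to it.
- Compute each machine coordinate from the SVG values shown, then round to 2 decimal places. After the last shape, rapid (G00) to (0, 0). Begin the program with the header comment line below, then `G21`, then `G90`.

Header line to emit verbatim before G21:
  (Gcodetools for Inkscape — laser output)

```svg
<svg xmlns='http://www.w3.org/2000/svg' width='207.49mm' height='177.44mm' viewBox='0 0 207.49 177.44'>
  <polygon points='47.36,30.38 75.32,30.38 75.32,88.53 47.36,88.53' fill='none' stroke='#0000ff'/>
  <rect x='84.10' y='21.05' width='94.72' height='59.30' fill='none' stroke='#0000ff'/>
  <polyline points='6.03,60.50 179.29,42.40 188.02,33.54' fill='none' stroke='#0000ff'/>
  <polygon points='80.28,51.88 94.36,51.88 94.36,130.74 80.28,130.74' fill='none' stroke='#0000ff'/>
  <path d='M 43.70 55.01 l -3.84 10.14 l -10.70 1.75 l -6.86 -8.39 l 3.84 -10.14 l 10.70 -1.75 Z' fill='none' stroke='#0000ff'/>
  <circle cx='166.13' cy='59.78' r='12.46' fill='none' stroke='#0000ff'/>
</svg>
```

(Gcodetools for Inkscape — laser output)
G21
G90
G00 X47.36 Y147.06
M4 S506
G1 X75.32 Y147.06 F1732
G1 X75.32 Y88.91
G1 X47.36 Y88.91
G1 X47.36 Y147.06
M5
G00 X84.10 Y156.39
M4 S506
G1 X178.82 Y156.39 F1732
G1 X178.82 Y97.09
G1 X84.10 Y97.09
G1 X84.10 Y156.39
M5
G00 X6.03 Y116.94
M4 S506
G1 X179.29 Y135.04 F1732
G1 X188.02 Y143.90
M5
G00 X80.28 Y125.56
M4 S506
G1 X94.36 Y125.56 F1732
G1 X94.36 Y46.70
G1 X80.28 Y46.70
G1 X80.28 Y125.56
M5
G00 X43.70 Y122.43
M4 S506
G1 X39.86 Y112.29 F1732
G1 X29.16 Y110.54
G1 X22.30 Y118.93
G1 X26.14 Y129.07
G1 X36.84 Y130.82
G1 X43.70 Y122.43
M5
G00 X178.59 Y117.66
M4 S506
G1 X177.64 Y122.43 F1732
G1 X174.94 Y126.47
G1 X170.90 Y129.17
G1 X166.13 Y130.12
G1 X161.36 Y129.17
G1 X157.32 Y126.47
G1 X154.62 Y122.43
G1 X153.67 Y117.66
G1 X154.62 Y112.89
G1 X157.32 Y108.85
G1 X161.36 Y106.15
G1 X166.13 Y105.20
G1 X170.90 Y106.15
G1 X174.94 Y108.85
G1 X177.64 Y112.89
G1 X178.59 Y117.66
M5
G00 X0.00 Y0.00

viewBox `0 0 207.49 177.44` with mm width/height → 1 unit = 1 mm. Flip: y_m = 177.44 − y_svg.

**Shape 1** — `<polygon>` rectangle, stroke `#0000ff` → score (S506, F1732). Machine vertices: (47.36,147.06) → (75.32,147.06) → (75.32,88.91) → (47.36,88.91) → (47.36,147.06). Closed: final G1 returns to the first vertex.

**Shape 2** — `<rect>` rectangle, stroke `#0000ff` → score (S506, F1732). Machine vertices: (84.10,156.39) → (178.82,156.39) → (178.82,97.09) → (84.10,97.09) → (84.10,156.39). Closed: final G1 returns to the first vertex.

**Shape 3** — `<polyline>` open polyline, stroke `#0000ff` → score (S506, F1732). Machine vertices: (6.03,116.94) → (179.29,135.04) → (188.02,143.90). Open path.

**Shape 4** — `<polygon>` rectangle, stroke `#0000ff` → score (S506, F1732). Machine vertices: (80.28,125.56) → (94.36,125.56) → (94.36,46.70) → (80.28,46.70) → (80.28,125.56). Closed: final G1 returns to the first vertex.

**Shape 5** — `<path>` regular polygon, stroke `#0000ff` → score (S506, F1732). Machine vertices: (43.70,122.43) → (39.86,112.29) → (29.16,110.54) → (22.30,118.93) → (26.14,129.07) → (36.84,130.82) → (43.70,122.43). Closed: final G1 returns to the first vertex.

**Shape 6** — `<circle>` circle, stroke `#0000ff` → score (S506, F1732). Machine vertices: (178.59,117.66) → (177.64,122.43) → (174.94,126.47) → (170.90,129.17) → (166.13,130.12) → (161.36,129.17) → (157.32,126.47) → (154.62,122.43) → (153.67,117.66) → (154.62,112.89) → (157.32,108.85) → (161.36,106.15) → (166.13,105.20) → (170.90,106.15) → (174.94,108.85) → (177.64,112.89) → (178.59,117.66). Closed: final G1 returns to the first vertex.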